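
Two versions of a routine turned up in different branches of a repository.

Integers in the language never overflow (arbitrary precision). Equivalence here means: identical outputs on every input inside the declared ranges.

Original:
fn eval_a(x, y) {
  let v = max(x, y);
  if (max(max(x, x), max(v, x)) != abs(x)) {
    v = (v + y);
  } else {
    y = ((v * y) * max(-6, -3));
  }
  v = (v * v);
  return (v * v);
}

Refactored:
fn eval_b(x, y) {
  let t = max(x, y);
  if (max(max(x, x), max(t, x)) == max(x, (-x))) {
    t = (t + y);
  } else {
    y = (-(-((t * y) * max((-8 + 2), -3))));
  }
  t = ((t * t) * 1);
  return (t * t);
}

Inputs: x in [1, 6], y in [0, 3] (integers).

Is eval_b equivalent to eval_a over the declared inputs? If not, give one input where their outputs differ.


Not equivalent: x=1, y=1 separates them (1 vs 16).
eval_a: v becomes 1; next (max(max(x, x), max(v, x)) != abs(x)) evaluates to false; next y becomes -3; next v becomes 1; next final value 1
eval_b: t becomes 1; next (max(max(x, x), max(t, x)) == max(x, (-x))) evaluates to true; next t becomes 2; next t becomes 4; next final value 16
verdict: not equivalent; witness: x=1, y=1


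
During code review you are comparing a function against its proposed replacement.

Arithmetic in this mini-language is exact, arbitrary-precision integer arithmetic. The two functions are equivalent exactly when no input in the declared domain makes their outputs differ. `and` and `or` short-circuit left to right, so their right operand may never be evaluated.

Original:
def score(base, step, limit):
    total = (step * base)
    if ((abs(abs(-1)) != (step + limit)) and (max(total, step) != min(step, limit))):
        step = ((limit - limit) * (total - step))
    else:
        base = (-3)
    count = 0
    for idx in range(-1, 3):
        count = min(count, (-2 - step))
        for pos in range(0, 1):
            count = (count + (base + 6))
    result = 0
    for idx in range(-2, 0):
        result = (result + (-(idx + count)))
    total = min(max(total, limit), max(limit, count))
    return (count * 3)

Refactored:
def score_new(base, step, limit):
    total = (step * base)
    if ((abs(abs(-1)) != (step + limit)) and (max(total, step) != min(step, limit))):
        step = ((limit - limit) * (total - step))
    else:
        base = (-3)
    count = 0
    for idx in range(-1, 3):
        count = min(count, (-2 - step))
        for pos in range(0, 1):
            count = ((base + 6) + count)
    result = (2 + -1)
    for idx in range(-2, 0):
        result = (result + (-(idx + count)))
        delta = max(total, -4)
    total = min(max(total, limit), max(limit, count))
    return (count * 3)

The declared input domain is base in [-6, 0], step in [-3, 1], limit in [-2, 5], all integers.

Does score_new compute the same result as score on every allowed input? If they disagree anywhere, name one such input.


Equivalent. The suspicious-looking change has no observable effect anywhere in the declared ranges.
Every one of the 280 inputs gives matching results.
Tracing base=0, step=0, limit=-1: score: total = 0; ((abs(abs(-1)) != (step + limit)) and (max(total, step) != min(step, limit))) -> true; step = 0; count = 0; [idx=-1]; count = -2; [pos=0]; count = 4; [idx=0]; count = -2; [pos=0]; count = 4; [idx=1]; count = -2; [pos=0]; count = 4; [idx=2]; count = -2; [pos=0]; count = 4; result = 0; [idx=-2]; result = -2; [idx=-1]; result = -5; total = 0; return 12 | score_new: total = 0; ((abs(abs(-1)) != (step + limit)) and (max(total, step) != min(step, limit))) -> true; step = 0; count = 0; [idx=-1]; count = -2; [pos=0]; count = 4; [idx=0]; count = -2; [pos=0]; count = 4; [idx=1]; count = -2; [pos=0]; count = 4; [idx=2]; count = -2; [pos=0]; count = 4; result = 1; [idx=-2]; result = -1; delta = 0; [idx=-1]; result = -4; delta = 0; total = 0; return 12 — matching result 12.
verdict: equivalent


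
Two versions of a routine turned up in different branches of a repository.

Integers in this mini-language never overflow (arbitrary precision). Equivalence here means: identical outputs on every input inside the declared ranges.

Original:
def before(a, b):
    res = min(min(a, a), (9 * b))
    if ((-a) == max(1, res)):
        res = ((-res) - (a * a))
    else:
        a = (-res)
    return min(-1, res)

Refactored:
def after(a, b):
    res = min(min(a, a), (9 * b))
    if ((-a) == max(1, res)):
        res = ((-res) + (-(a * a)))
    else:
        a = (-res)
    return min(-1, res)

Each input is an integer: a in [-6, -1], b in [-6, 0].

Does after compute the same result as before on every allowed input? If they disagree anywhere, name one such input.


Changes here: arithmetic usage differs; the full 42-point sweep finds no disagreement.
verdict: equivalent


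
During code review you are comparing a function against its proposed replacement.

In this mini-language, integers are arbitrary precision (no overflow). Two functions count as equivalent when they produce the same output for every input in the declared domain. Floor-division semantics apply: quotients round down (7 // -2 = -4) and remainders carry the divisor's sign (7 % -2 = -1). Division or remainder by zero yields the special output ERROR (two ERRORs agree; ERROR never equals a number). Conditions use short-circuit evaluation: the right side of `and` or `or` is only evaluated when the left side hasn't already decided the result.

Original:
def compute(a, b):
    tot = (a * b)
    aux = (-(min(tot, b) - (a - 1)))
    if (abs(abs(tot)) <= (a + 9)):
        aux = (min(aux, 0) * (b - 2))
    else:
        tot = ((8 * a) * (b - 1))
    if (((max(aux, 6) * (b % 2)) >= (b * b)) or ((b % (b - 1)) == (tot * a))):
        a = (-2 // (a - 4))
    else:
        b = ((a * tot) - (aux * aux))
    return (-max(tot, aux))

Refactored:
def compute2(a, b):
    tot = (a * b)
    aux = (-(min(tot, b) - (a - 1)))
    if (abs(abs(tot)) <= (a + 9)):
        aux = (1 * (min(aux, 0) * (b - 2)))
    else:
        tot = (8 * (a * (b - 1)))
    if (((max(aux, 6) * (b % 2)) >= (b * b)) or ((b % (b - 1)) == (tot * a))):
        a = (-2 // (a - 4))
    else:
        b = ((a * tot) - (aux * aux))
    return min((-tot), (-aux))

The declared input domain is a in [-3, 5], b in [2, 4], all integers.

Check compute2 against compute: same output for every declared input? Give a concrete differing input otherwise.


This is a faithful refactor — min/max/abs usage differs, and constant usage differs, and arithmetic usage differs, but the computed results match everywhere.
One worked example (a=5, b=2) — compute: tot=10, then aux=2, then (abs(abs(tot)) <= (a + 9)) is true, then aux=0, then (((max(aux, 6) * (b % 2)) >= (b * b)) or ((b % (b - 1)) == (tot * a))) is false, then b=50, then returns -10; compute2: tot=10, then aux=2, then (abs(abs(tot)) <= (a + 9)) is true, then aux=0, then (((max(aux, 6) * (b % 2)) >= (b * b)) or ((b % (b - 1)) == (tot * a))) is false, then b=50, then returns -10; agreement on -10.
An exhaustive pass over the 27 declared inputs shows identical outputs.
verdict: equivalent


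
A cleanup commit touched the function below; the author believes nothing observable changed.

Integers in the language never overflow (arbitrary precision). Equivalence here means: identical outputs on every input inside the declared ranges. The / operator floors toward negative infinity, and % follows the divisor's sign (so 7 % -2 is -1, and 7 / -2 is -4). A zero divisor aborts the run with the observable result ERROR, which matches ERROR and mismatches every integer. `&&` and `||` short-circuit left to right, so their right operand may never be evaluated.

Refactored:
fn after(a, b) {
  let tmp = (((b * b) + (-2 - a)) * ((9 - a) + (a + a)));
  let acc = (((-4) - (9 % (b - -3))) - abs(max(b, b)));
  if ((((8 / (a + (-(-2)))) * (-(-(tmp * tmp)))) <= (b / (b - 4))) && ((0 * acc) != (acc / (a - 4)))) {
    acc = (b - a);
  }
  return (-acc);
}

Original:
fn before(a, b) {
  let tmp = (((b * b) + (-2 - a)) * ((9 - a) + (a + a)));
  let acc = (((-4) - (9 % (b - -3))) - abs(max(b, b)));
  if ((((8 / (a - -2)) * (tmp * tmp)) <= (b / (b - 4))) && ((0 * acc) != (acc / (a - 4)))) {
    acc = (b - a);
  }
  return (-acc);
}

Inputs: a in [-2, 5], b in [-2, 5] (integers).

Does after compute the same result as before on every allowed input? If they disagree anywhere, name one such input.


The two are interchangeable: arithmetic usage differs, and every declared input agrees.
As a probe, take a=1, b=-1: before runs tmp = -20; acc = -6; ((((8 / (a - -2)) * (tmp * tmp)) <= (b / (b - 4))) && ((0 * acc) != (acc / (a - 4)))) -> false; return 6; after runs tmp = -20; acc = -6; ((((8 / (a + (-(-2)))) * (-(-(tmp * tmp)))) <= (b / (b - 4))) && ((0 * acc) != (acc / (a - 4)))) -> false; return 6; both end at 6.
Sweeping the whole domain (64 inputs) finds no disagreement.
verdict: equivalent


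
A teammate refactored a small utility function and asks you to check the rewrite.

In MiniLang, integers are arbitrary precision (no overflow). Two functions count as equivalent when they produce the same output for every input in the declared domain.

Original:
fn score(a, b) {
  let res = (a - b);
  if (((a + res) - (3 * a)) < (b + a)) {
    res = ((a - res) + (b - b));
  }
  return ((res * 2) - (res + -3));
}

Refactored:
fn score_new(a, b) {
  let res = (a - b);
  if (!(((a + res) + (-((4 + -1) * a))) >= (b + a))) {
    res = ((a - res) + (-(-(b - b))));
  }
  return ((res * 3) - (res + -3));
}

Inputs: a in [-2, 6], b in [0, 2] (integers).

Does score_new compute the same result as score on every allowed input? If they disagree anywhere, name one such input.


There is a counterexample at a=-2, b=0: 1 on one side, -1 on the other.
score: res := -2 | (((a + res) - (3 * a)) < (b + a)): false | result 1
score_new: res := -2 | (!(((a + res) + (-((4 + -1) * a))) >= (b + a))): false | result -1
verdict: not equivalent; witness: a=-2, b=0


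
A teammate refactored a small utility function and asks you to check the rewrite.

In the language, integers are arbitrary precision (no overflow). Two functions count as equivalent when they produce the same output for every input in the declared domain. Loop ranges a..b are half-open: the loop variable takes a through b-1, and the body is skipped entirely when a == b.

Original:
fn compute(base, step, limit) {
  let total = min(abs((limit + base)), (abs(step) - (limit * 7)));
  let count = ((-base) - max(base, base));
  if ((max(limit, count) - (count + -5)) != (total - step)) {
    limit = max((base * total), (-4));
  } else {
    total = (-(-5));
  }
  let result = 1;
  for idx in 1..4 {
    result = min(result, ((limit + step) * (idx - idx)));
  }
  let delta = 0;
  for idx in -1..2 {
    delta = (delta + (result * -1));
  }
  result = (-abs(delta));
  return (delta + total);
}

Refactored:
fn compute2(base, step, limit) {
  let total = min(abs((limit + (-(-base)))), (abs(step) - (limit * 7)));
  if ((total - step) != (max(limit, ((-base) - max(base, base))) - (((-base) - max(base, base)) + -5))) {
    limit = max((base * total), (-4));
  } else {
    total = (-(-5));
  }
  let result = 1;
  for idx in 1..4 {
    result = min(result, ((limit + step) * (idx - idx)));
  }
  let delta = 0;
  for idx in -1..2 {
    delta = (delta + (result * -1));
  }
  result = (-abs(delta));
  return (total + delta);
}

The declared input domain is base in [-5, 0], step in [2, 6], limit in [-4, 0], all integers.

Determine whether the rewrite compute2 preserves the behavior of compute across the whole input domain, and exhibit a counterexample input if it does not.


Comparing the listings, the differences include: statement counts differ; arithmetic usage differs; min/max/abs usage differs; local variable names differ.
One worked example (base=-4, step=3, limit=-1) — compute: total = 5; count = 8; ((max(limit, count) - (count + -5)) != (total - step)) -> true; limit = -4; result = 1; [idx=1]; result = 0; [idx=2]; result = 0; [idx=3]; result = 0; delta = 0; [idx=-1]; delta = 0; [idx=0]; delta = 0; [idx=1]; delta = 0; result = 0; return 5; compute2: total = 5; ((total - step) != (max(limit, ((-base) - max(base, base))) - (((-base) - max(base, base)) + -5))) -> true; limit = -4; result = 1; [idx=1]; result = 0; [idx=2]; result = 0; [idx=3]; result = 0; delta = 0; [idx=-1]; delta = 0; [idx=0]; delta = 0; [idx=1]; delta = 0; result = 0; return 5; agreement on 5.
Every one of the 150 inputs gives matching results.
verdict: equivalent


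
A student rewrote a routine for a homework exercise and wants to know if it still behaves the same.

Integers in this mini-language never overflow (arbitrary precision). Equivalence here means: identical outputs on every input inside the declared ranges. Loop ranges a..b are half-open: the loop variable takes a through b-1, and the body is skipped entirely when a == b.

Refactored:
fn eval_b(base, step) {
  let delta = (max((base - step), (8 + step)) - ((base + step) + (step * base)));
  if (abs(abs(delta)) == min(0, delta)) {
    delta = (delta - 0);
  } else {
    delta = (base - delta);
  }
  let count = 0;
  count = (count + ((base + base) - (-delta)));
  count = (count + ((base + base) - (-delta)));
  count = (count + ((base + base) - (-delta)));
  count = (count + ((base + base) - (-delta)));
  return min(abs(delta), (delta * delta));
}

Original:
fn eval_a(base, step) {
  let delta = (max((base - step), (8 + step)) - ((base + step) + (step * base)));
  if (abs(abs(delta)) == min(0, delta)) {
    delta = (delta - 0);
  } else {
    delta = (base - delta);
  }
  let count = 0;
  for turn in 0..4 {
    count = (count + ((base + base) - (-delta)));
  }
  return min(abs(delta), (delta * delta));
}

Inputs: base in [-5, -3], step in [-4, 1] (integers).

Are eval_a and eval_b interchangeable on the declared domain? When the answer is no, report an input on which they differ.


Differences: loop structure differs, local variable names differ, arithmetic usage differs, statement counts differ — yet all 18 inputs agree.
verdict: equivalent


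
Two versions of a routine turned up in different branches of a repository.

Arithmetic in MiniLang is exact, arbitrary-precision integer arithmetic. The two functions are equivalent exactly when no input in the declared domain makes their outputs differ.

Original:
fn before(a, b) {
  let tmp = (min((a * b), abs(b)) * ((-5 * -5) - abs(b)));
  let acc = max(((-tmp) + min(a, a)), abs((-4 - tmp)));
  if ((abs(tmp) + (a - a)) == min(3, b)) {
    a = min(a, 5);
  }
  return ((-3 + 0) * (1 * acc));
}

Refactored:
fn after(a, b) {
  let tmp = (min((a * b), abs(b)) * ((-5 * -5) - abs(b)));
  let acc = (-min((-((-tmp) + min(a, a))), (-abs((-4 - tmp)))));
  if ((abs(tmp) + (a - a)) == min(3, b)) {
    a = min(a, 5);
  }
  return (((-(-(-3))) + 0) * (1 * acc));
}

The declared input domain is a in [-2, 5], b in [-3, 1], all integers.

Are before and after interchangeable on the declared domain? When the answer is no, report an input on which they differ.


Although min/max/abs usage differs, 40/40 inputs agree.
verdict: equivalent


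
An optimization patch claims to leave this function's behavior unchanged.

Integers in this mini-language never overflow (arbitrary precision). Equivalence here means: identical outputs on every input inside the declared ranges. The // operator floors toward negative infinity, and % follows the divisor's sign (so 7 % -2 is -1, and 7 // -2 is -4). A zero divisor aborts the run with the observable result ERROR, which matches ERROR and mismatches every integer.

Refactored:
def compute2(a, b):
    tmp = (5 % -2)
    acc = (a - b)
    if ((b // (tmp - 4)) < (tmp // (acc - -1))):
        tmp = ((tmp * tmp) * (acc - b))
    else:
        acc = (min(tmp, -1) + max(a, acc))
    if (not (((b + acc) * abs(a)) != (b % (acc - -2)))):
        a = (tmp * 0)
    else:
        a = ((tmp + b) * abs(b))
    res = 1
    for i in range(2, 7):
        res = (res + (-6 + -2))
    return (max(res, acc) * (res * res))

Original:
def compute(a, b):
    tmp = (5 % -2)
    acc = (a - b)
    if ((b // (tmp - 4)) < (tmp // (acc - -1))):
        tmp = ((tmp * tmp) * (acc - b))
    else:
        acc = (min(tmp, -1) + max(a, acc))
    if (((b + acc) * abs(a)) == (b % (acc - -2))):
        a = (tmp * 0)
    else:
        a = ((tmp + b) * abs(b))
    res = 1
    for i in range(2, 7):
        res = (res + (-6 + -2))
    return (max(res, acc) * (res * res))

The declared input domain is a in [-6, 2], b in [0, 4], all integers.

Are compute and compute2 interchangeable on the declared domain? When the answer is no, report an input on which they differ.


Behavior is preserved: although comparison usage differs, plus boolean connective usage differs, the outputs never diverge.
Tracing a=-5, b=0: compute: tmp := -1 | acc := -5 | ((b // (tmp - 4)) < (tmp // (acc - -1))): false | acc := -6 | (((b + acc) * abs(a)) == (b % (acc - -2))): false | a := 0 | res := 1 | iter i=2: | res := -7 | iter i=3: | res := -15 | iter i=4: | res := -23 | iter i=5: | res := -31 | iter i=6: | res := -39 | result -9126 | compute2: tmp := -1 | acc := -5 | ((b // (tmp - 4)) < (tmp // (acc - -1))): false | acc := -6 | (not (((b + acc) * abs(a)) != (b % (acc - -2)))): false | a := 0 | res := 1 | iter i=2: | res := -7 | iter i=3: | res := -15 | iter i=4: | res := -23 | iter i=5: | res := -31 | iter i=6: | res := -39 | result -9126 — matching result -9126.
Sweeping the whole domain (45 inputs) finds no disagreement.
verdict: equivalent


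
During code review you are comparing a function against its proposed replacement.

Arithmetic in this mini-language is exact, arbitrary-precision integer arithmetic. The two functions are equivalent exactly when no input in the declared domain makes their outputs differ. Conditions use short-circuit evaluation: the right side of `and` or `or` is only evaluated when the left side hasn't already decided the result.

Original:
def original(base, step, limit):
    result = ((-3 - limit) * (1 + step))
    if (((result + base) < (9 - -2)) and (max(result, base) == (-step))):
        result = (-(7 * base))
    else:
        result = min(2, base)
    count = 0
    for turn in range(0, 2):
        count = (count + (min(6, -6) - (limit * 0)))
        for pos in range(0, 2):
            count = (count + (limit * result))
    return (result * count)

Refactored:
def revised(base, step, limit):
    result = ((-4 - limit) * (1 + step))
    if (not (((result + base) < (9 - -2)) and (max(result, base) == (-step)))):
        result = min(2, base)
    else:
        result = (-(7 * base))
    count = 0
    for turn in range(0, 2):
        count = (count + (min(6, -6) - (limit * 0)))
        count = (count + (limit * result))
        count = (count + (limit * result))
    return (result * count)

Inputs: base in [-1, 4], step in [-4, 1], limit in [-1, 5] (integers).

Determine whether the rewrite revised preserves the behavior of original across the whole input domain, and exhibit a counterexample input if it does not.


Run the pair on base=-1, step=-2, limit=-1.
original: result becomes 2; next (((result + base) < (9 - -2)) and (max(result, base) == (-step))) evaluates to true; next result becomes 7; next count becomes 0; next at turn=0:; next count becomes -6; next at pos=0:; next count becomes -13; next at pos=1:; next count becomes -20; next at turn=1:; next count becomes -26; next at pos=0:; next count becomes -33; next at pos=1:; next count becomes -40; next final value -280
revised: result becomes 3; next (not (((result + base) < (9 - -2)) and (max(result, base) == (-step)))) evaluates to true; next result becomes -1; next count becomes 0; next at turn=0:; next count becomes -6; next count becomes -5; next count becomes -4; next at turn=1:; next count becomes -10; next count becomes -9; next count becomes -8; next final value 8
-280 and 8 differ, so these are not the same function on this domain.
verdict: not equivalent; witness: base=-1, step=-2, limit=-1


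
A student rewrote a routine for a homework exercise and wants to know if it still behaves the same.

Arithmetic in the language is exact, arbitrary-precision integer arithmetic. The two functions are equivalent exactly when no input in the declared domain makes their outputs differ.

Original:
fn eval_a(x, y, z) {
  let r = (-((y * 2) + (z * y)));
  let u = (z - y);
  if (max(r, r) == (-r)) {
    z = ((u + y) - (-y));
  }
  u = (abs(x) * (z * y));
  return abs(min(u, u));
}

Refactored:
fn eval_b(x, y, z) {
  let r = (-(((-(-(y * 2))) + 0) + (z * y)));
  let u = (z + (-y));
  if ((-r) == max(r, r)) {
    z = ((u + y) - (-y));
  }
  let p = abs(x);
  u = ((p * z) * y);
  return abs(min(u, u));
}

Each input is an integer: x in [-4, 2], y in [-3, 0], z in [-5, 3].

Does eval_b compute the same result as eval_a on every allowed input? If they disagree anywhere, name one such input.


Changes here: constant usage differs; and local variable names differ; and statement counts differ; and arithmetic usage differs; the full 252-point sweep finds no disagreement.
verdict: equivalent


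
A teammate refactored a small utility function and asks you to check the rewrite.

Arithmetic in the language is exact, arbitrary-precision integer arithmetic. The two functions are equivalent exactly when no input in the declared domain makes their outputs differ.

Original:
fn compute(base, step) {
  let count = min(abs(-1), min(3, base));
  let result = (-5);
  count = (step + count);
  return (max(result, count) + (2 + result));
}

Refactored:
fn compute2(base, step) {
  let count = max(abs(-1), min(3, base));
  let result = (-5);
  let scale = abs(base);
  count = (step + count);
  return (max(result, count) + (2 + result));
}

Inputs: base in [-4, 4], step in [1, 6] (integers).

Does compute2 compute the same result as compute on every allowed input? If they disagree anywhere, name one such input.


There is a counterexample at base=-4, step=1: -6 on one side, -1 on the other.
compute: count=-4, then result=-5, then count=-3, then returns -6
compute2: count=1, then result=-5, then scale=4, then count=2, then returns -1
verdict: not equivalent; witness: base=-4, step=1


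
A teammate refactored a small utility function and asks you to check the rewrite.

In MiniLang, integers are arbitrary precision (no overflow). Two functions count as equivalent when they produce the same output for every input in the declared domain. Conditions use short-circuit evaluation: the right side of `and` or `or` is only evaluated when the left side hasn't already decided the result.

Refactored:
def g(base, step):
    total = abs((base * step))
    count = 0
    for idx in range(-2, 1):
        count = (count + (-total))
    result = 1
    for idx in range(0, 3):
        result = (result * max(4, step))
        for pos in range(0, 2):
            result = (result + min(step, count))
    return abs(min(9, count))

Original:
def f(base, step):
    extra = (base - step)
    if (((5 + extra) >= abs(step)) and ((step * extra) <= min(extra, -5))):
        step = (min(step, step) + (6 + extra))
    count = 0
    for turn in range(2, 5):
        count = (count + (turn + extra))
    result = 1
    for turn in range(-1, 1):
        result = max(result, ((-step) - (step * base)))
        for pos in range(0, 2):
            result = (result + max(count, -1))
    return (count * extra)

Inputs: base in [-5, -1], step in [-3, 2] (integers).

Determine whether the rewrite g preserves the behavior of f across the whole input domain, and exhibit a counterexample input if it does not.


Try base=-5, step=-3.
f: extra becomes -2; next (((5 + extra) >= abs(step)) and ((step * extra) <= min(extra, -5))) evaluates to false; next count becomes 0; next at turn=2:; next count becomes 0; next at turn=3:; next count becomes 1; next at turn=4:; next count becomes 3; next result becomes 1; next at turn=-1:; next result becomes 1; next at pos=0:; next result becomes 4; next at pos=1:; next result becomes 7; next at turn=0:; next result becomes 7; next at pos=0:; next result becomes 10; next at pos=1:; next result becomes 13; next final value -6
g: total becomes 15; next count becomes 0; next at idx=-2:; next count becomes -15; next at idx=-1:; next count becomes -30; next at idx=0:; next count becomes -45; next result becomes 1; next at idx=0:; next result becomes 4; next at pos=0:; next result becomes -41; next at pos=1:; next result becomes -86; next at idx=1:; next result becomes -344; next at pos=0:; next result becomes -389; next at pos=1:; next result becomes -434; next at idx=2:; next result becomes -1736; next at pos=0:; next result becomes -1781; next at pos=1:; next result becomes -1826; next final value 45
-6 vs 45 — the two versions disagree here.
verdict: not equivalent; witness: base=-5, step=-3


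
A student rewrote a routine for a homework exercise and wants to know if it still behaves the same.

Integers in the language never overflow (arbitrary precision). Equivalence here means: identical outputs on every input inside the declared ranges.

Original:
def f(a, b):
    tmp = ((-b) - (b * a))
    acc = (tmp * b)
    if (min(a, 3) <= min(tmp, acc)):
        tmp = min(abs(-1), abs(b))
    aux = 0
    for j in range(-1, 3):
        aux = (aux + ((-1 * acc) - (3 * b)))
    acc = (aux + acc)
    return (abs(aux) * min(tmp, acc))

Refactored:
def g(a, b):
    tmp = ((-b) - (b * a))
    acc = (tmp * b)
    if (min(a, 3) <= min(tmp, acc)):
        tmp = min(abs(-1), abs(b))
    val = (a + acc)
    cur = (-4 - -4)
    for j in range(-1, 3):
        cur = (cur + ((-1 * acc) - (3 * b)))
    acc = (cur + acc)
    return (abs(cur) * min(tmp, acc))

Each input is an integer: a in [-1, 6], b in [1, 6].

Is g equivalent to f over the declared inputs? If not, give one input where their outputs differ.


Equivalent — the differences include constant usage differs; statement counts differ; arithmetic usage differs; local variable names differ, yet no declared input distinguishes the two.
Tracing a=1, b=6: f: tmp := -12 | acc := -72 | (min(a, 3) <= min(tmp, acc)): false | aux := 0 | iter j=-1: | aux := 54 | iter j=0: | aux := 108 | iter j=1: | aux := 162 | iter j=2: | aux := 216 | acc := 144 | result -2592 | g: tmp := -12 | acc := -72 | (min(a, 3) <= min(tmp, acc)): false | val := -71 | cur := 0 | iter j=-1: | cur := 54 | iter j=0: | cur := 108 | iter j=1: | cur := 162 | iter j=2: | cur := 216 | acc := 144 | result -2592 — matching result -2592.
Sweeping the whole domain (48 inputs) finds no disagreement.
verdict: equivalent


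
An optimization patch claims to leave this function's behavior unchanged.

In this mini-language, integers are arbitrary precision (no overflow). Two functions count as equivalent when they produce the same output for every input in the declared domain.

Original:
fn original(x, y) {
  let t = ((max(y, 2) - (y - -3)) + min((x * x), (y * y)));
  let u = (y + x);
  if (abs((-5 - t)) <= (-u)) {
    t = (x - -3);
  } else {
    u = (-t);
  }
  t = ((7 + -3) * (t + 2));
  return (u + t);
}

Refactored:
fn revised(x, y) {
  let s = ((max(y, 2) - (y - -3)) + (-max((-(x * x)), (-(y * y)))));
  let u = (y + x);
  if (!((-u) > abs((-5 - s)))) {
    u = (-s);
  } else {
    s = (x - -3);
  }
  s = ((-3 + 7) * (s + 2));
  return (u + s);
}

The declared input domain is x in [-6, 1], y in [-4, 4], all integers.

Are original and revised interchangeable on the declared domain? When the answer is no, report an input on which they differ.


At x=-5, y=-1: original gives -6, revised gives 11.
verdict: not equivalent; witness: x=-5, y=-1


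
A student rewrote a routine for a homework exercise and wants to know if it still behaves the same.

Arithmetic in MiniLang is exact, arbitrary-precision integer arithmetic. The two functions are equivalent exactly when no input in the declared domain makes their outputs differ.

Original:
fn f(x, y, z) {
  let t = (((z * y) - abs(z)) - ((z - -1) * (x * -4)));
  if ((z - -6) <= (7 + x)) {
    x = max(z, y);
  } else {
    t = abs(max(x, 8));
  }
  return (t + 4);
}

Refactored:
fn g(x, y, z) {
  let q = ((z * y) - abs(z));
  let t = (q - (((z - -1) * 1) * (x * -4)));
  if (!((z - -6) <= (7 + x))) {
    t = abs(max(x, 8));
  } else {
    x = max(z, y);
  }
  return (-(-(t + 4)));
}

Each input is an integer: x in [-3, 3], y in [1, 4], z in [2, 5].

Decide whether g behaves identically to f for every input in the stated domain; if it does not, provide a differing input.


Differences: local variable names differ; and statement counts differ; and arithmetic usage differs; and boolean connective usage differs; and constant usage differs — yet all 112 inputs agree.
verdict: equivalent


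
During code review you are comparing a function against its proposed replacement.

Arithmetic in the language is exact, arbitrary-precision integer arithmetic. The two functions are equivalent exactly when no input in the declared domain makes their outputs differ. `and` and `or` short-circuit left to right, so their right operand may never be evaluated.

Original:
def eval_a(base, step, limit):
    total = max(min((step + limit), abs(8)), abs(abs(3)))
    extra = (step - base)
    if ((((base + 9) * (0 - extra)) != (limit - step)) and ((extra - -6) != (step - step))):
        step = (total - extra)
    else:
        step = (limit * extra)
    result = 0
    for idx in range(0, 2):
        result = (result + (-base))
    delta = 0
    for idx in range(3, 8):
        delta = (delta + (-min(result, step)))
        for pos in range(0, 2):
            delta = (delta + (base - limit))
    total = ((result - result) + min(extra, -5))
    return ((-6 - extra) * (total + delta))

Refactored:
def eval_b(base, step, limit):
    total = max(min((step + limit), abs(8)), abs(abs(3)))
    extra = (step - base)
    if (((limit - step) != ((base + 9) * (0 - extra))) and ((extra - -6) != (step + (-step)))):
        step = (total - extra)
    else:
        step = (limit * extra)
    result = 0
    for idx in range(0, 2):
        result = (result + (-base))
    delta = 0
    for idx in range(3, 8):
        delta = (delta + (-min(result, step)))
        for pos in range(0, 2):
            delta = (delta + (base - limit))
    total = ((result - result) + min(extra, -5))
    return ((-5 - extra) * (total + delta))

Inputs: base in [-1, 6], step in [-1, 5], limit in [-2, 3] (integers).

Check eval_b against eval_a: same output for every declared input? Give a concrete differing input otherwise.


Not equivalent: base=-1, step=-1, limit=-2 separates them (30 vs 25).
eval_a: total=3, then extra=0, then ((((base + 9) * (0 - extra)) != (limit - step)) and ((extra - -6) != (step - step))) is true, then step=3, then result=0, then (idx=0), then result=1, then (idx=1), then result=2, then delta=0, then (idx=3), then delta=-2, then (pos=0), then delta=-1, then (pos=1), then delta=0, then (idx=4), then delta=-2, then (pos=0), then delta=-1, then (pos=1), then delta=0, then (idx=5), then delta=-2, then (pos=0), then delta=-1, then (pos=1), then delta=0, then (idx=6), then delta=-2, then (pos=0), then delta=-1, then (pos=1), then delta=0, then (idx=7), then delta=-2, then (pos=0), then delta=-1, then (pos=1), then delta=0, then total=-5, then returns 30
eval_b: total=3, then extra=0, then (((limit - step) != ((base + 9) * (0 - extra))) and ((extra - -6) != (step + (-step)))) is true, then step=3, then result=0, then (idx=0), then result=1, then (idx=1), then result=2, then delta=0, then (idx=3), then delta=-2, then (pos=0), then delta=-1, then (pos=1), then delta=0, then (idx=4), then delta=-2, then (pos=0), then delta=-1, then (pos=1), then delta=0, then (idx=5), then delta=-2, then (pos=0), then delta=-1, then (pos=1), then delta=0, then (idx=6), then delta=-2, then (pos=0), then delta=-1, then (pos=1), then delta=0, then (idx=7), then delta=-2, then (pos=0), then delta=-1, then (pos=1), then delta=0, then total=-5, then returns 25
verdict: not equivalent; witness: base=-1, step=-1, limit=-2


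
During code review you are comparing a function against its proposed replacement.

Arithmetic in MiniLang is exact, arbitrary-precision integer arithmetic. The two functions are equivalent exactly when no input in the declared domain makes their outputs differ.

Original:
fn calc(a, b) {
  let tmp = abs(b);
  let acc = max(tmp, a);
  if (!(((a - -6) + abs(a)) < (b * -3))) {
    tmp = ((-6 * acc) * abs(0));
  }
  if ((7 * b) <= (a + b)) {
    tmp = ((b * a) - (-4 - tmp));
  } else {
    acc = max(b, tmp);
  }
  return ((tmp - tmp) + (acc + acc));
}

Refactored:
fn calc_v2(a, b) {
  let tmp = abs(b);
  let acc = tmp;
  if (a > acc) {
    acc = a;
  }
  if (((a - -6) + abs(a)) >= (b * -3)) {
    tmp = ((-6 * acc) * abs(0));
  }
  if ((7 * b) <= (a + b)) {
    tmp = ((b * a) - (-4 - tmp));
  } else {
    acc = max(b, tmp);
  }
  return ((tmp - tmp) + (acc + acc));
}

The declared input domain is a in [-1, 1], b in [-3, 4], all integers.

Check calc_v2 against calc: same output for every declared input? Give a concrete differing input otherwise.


Behavior is preserved: although min/max/abs usage differs, plus boolean connective usage differs, plus comparison usage differs, plus statement counts differ, plus branching structure differs, the outputs never diverge.
Spot check at a=0, b=3 — calc: tmp := 3 | acc := 3 | (!(((a - -6) + abs(a)) < (b * -3))): true | tmp := 0 | ((7 * b) <= (a + b)): false | acc := 3 | result 6. calc_v2: tmp := 3 | acc := 3 | (a > acc): false | (((a - -6) + abs(a)) >= (b * -3)): true | tmp := 0 | ((7 * b) <= (a + b)): false | acc := 3 | result 6. Both give 6.
An exhaustive pass over the 24 declared inputs shows identical outputs.
verdict: equivalent


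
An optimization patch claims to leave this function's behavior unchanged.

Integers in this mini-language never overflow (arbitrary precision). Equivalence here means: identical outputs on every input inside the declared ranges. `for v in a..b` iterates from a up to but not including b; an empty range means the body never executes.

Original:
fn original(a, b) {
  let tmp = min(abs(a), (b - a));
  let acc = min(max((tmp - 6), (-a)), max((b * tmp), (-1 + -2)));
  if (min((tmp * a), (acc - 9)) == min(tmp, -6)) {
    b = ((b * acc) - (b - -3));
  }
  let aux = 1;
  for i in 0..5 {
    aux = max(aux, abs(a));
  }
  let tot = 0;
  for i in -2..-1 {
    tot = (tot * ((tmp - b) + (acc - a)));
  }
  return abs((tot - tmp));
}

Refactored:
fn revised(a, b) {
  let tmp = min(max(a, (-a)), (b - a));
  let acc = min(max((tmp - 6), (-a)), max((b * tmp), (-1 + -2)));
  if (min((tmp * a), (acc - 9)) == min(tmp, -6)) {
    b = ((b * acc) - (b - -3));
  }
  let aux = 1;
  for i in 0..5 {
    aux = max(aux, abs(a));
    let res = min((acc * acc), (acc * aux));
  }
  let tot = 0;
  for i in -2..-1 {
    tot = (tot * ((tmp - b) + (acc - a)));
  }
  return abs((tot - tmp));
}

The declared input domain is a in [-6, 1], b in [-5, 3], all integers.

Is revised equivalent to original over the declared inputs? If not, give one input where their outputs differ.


Side by side, the visible changes include: arithmetic usage differs; also local variable names differ; also min/max/abs usage differs; also statement counts differ.
Spot check at a=-3, b=-4 — original: tmp becomes -1; next acc becomes 3; next (min((tmp * a), (acc - 9)) == min(tmp, -6)) evaluates to true; next b becomes -11; next aux becomes 1; next at i=0:; next aux becomes 3; next at i=1:; next aux becomes 3; next at i=2:; next aux becomes 3; next at i=3:; next aux becomes 3; next at i=4:; next aux becomes 3; next tot becomes 0; next at i=-2:; next tot becomes 0; next final value 1. revised: tmp becomes -1; next acc becomes 3; next (min((tmp * a), (acc - 9)) == min(tmp, -6)) evaluates to true; next b becomes -11; next aux becomes 1; next at i=0:; next aux becomes 3; next res becomes 9; next at i=1:; next aux becomes 3; next res becomes 9; next at i=2:; next aux becomes 3; next res becomes 9; next at i=3:; next aux becomes 3; next res becomes 9; next at i=4:; next aux becomes 3; next res becomes 9; next tot becomes 0; next at i=-2:; next tot becomes 0; next final value 1. Both give 1.
An exhaustive pass over the 72 declared inputs shows identical outputs.
verdict: equivalent


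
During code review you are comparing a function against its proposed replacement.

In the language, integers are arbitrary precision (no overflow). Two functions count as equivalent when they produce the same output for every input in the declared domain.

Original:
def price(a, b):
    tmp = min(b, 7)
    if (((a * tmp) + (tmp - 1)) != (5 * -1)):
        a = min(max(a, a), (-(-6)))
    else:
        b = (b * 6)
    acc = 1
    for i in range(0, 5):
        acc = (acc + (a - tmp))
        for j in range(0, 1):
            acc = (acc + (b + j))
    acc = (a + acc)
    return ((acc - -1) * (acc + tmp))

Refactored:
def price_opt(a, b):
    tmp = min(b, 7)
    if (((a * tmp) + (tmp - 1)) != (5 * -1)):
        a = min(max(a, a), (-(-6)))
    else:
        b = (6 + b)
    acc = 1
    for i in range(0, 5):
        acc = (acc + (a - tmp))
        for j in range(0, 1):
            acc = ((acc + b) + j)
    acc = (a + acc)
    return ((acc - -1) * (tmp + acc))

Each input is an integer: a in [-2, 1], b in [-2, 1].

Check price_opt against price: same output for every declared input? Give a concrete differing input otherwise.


Not equivalent: a=1, b=-2 separates them (1890 vs 1330).
price: tmp becomes -2; next (((a * tmp) + (tmp - 1)) != (5 * -1)) evaluates to false; next b becomes -12; next acc becomes 1; next at i=0:; next acc becomes 4; next at j=0:; next acc becomes -8; next at i=1:; next acc becomes -5; next at j=0:; next acc becomes -17; next at i=2:; next acc becomes -14; next at j=0:; next acc becomes -26; next at i=3:; next acc becomes -23; next at j=0:; next acc becomes -35; next at i=4:; next acc becomes -32; next at j=0:; next acc becomes -44; next acc becomes -43; next final value 1890
price_opt: tmp becomes -2; next (((a * tmp) + (tmp - 1)) != (5 * -1)) evaluates to false; next b becomes 4; next acc becomes 1; next at i=0:; next acc becomes 4; next at j=0:; next acc becomes 8; next at i=1:; next acc becomes 11; next at j=0:; next acc becomes 15; next at i=2:; next acc becomes 18; next at j=0:; next acc becomes 22; next at i=3:; next acc becomes 25; next at j=0:; next acc becomes 29; next at i=4:; next acc becomes 32; next at j=0:; next acc becomes 36; next acc becomes 37; next final value 1330
verdict: not equivalent; witness: a=1, b=-2


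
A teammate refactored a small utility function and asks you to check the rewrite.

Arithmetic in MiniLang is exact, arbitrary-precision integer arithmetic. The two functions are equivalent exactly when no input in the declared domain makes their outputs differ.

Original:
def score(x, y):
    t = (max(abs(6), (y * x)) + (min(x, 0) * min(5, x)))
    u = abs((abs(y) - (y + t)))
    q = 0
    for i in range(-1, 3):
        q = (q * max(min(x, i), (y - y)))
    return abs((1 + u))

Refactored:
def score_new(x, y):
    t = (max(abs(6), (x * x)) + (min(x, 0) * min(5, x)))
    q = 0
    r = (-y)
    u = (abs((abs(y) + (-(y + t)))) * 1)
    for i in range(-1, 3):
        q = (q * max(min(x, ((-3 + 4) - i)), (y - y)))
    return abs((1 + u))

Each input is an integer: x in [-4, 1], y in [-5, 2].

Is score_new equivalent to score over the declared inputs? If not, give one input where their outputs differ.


There is a counterexample at x=-4, y=-5: 27 on one side, 23 on the other.
score: t=36, then u=26, then q=0, then (i=-1), then q=0, then (i=0), then q=0, then (i=1), then q=0, then (i=2), then q=0, then returns 27
score_new: t=32, then q=0, then r=5, then u=22, then (i=-1), then q=0, then (i=0), then q=0, then (i=1), then q=0, then (i=2), then q=0, then returns 23
verdict: not equivalent; witness: x=-4, y=-5


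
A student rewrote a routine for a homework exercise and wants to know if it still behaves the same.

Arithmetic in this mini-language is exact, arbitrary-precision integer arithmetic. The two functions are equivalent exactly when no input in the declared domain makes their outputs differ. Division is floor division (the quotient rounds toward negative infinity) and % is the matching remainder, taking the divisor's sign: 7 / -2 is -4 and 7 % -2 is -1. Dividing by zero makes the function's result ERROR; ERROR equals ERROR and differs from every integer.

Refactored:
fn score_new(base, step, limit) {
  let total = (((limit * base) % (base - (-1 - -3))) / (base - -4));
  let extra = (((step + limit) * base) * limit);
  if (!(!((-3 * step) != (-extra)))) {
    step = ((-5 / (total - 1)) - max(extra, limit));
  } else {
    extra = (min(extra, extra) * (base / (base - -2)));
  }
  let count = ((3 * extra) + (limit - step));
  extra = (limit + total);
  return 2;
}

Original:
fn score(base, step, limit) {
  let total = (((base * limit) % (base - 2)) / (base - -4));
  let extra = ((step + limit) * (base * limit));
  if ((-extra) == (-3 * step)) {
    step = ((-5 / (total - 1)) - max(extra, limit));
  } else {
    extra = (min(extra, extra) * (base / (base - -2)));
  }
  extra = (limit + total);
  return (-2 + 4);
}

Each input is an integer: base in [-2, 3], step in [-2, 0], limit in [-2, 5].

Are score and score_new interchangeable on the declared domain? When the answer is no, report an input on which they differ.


Try base=-2, step=-2, limit=-2.
score: total=0, then extra=-16, then ((-extra) == (-3 * step)) is false, then a zero divisor aborts: ERROR
score_new: total=0, then extra=-16, then (!(!((-3 * step) != (-extra)))) is true, then step=7, then count=-57, then extra=-2, then returns 2
ERROR vs 2 — the two versions disagree here.
verdict: not equivalent; witness: base=-2, step=-2, limit=-2
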